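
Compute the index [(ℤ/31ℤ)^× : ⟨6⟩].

By Lagrange's theorem, ord_31(6) divides φ(31) = 31 − 1 = 30 = 2 · 3 · 5.
Divisors of 30: 1, 2, 3, 5, 6, 10, 15, 30.
Test each divisor d:
6^1 ≡ 6 (mod 31)
6^2 ≡ 5 (mod 31)
6^3 ≡ 30 (mod 31)
6^5 ≡ 26 (mod 31)
6^6 ≡ 1 (mod 31) ✓
Thus |⟨6⟩| = ord(6) = 6.
[(Z/31Z)^× : ⟨6⟩] = 30/6 = 5.

5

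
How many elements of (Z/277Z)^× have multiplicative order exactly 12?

4

φ(277) = 277 − 1 = 276 = 2^2 · 3 · 23.
In a cyclic group of order 276, there are φ(d) elements of order d for each divisor d of 276, and zero for non-divisors.
12 = 2^2 · 3 divides 276, and φ(12) = 4.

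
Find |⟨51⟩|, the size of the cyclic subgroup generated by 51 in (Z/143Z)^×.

By Lagrange's theorem, ord_143(51) divides φ(143) = φ(11·13) = (11−1)·(13−1) = 10·12 = 120 = 2^3 · 3 · 5.
Divisors of 120: 1, 2, 3, 4, 5, 6, 8, 10, 12, 15, 20, 24, 30, 40, 60, 120.
Compute 51^d (mod 143) for the divisors d until we hit 1:
51^1 ≡ 51 (mod 143)
51^2 ≡ 27 (mod 143)
51^3 ≡ 90 (mod 143)
51^4 ≡ 14 (mod 143)
51^5 ≡ 142 (mod 143)
51^6 ≡ 92 (mod 143)
51^8 ≡ 53 (mod 143)
51^10 ≡ 1 (mod 143) ✓
Therefore the multiplicative order of 51 modulo 143 is 10.

10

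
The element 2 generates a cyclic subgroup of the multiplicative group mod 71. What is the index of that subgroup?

2

Since 2 ∈ (Z/71Z)^×, its order divides φ(71) = 71 − 1 = 70 = 2 · 5 · 7.
Divisors of 70: 1, 2, 5, 7, 10, 14, 35, 70.
Compute 2^d (mod 71) for the divisors d until we hit 1:
2^1 ≡ 2 (mod 71)
2^2 ≡ 4 (mod 71)
2^5 ≡ 32 (mod 71)
2^7 ≡ 57 (mod 71)
2^10 ≡ 30 (mod 71)
2^14 ≡ 54 (mod 71)
2^35 ≡ 1 (mod 71) ✓
The order of 2 is 35, so the subgroup it generates has 35 elements.
[(Z/71Z)^× : ⟨2⟩] = 70/35 = 2.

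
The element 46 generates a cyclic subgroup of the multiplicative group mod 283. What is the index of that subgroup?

1

Since 46 ∈ (Z/283Z)^×, its order divides φ(283) = 283 − 1 = 282 = 2 · 3 · 47.
Divisors of 282: 1, 2, 3, 6, 47, 94, 141, 282.
Check 46^d mod 283 for each divisor in increasing order:
46^1 ≡ 46 (mod 283)
46^2 ≡ 135 (mod 283)
46^3 ≡ 267 (mod 283)
46^6 ≡ 256 (mod 283)
46^47 ≡ 239 (mod 283)
46^94 ≡ 238 (mod 283)
46^141 ≡ 282 (mod 283)
46^282 ≡ 1 (mod 283) ✓
Thus |⟨46⟩| = ord(46) = 282.
[(Z/283Z)^× : ⟨46⟩] = 282/282 = 1.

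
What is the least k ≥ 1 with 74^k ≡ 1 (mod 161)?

ord(74) | φ(161) = φ(7·23) = (7−1)·(23−1) = 6·22 = 132 = 2^2 · 3 · 11.
Divisors of 132: 1, 2, 3, 4, 6, 11, 12, 22, 33, 44, 66, 132.
Test each divisor d:
74^1 ≡ 74 (mod 161)
74^2 ≡ 2 (mod 161)
74^3 ≡ 148 (mod 161)
74^4 ≡ 4 (mod 161)
74^6 ≡ 8 (mod 161)
74^11 ≡ 114 (mod 161)
74^12 ≡ 64 (mod 161)
74^22 ≡ 116 (mod 161)
74^33 ≡ 22 (mod 161)
74^44 ≡ 93 (mod 161)
74^66 ≡ 1 (mod 161) ✓
Hence ord(74) = 66.

66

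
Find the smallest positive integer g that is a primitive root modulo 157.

5

φ(157) = 157 − 1 = 156 = 2^2 · 3 · 13.
Test candidates g = 2, 3, … against the prime factors q ∈ {2, 3, 13} of φ(157): g is a generator iff g^(156/q) ≢ 1 for every such q.
g = 2: 2^78 ≡ 156; 2^52 ≡ 1 — hits 1, so not a primitive root.
g = 3: 3^78 ≡ 1 — hits 1, so not a primitive root.
g = 4: 4^78 ≡ 1 — hits 1, so not a primitive root.
g = 5: 5^78 ≡ 156; 5^52 ≡ 12; 5^12 ≡ 130 — none is 1, so 5 is a primitive root.
The smallest primitive root modulo 157 is 5.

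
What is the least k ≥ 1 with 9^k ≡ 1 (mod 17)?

8

By Lagrange's theorem, ord_17(9) divides φ(17) = 17 − 1 = 16 = 2^4.
Divisors of 16: 1, 2, 4, 8, 16.
Check 9^d mod 17 for each divisor in increasing order:
9^1 ≡ 9
9^2 ≡ 13
9^4 ≡ 16
9^8 ≡ 1
The smallest such exponent is 8, so the order of 9 is 8.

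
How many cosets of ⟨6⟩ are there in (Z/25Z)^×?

By Lagrange's theorem, ord_25(6) divides φ(25) = φ(5^2) = 5·(5−1) = 20 = 2^2 · 5.
Divisors of 20: 1, 2, 4, 5, 10, 20.
Compute 6^d (mod 25) for the divisors d until we hit 1:
6^1 ≡ 6
6^2 ≡ 11
6^4 ≡ 21
6^5 ≡ 1
The order of 6 is 5, so the subgroup it generates has 5 elements.
Index = |(Z/25Z)^×| / |⟨6⟩| = 20 / 5 = 4.

4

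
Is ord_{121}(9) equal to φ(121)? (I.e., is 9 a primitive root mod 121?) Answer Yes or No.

No

φ(121) = φ(11^2) = 11·(11−1) = 110 = 2 · 5 · 11.
9 is a primitive root mod 121 iff 9^(φ(121)/q) ≢ 1 for every prime q | φ(121), i.e. q ∈ {2, 5, 11}.
9^55 ≡ 1 (mod 121)  [q = 2: ≡ 1 ✗]
9^22 ≡ 81 (mod 121)  [q = 5: ≢ 1 ✓]
9^10 ≡ 1 (mod 121)  [q = 11: ≡ 1 ✗]
Since 9^55 ≡ 1, the order of 9 divides 55 < 110, so 9 is not a primitive root.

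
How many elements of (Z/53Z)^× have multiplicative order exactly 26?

12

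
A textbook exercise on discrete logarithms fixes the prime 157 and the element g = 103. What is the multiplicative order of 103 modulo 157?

52

The order of 103 must divide φ(157) = 157 − 1 = 156 = 2^2 · 3 · 13.
Divisors of 156: 1, 2, 3, 4, 6, 12, 13, 26, 39, 52, 78, 156.
Check 103^d mod 157 for each divisor in increasing order:
103^1 ≡ 103 (mod 157)
103^2 ≡ 90 (mod 157)
103^3 ≡ 7 (mod 157)
103^4 ≡ 93 (mod 157)
103^6 ≡ 49 (mod 157)
103^12 ≡ 46 (mod 157)
103^13 ≡ 28 (mod 157)
103^26 ≡ 156 (mod 157)
103^39 ≡ 129 (mod 157)
103^52 ≡ 1 (mod 157) ✓
The smallest such exponent is 52, so the order of 103 is 52.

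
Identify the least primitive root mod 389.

φ(389) = 389 − 1 = 388 = 2^2 · 97.
g is a primitive root iff g^(388/q) ≢ 1 (mod 389) for each prime q ∈ {2, 97}.
g = 2: 2^194 ≡ 388; 2^4 ≡ 16 — none is 1, so 2 is a primitive root.
Hence the least primitive root of 389 is 2.

2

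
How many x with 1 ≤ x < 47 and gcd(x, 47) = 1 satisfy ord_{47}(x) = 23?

22

φ(47) = 47 − 1 = 46 = 2 · 23.
Since (Z/47Z)^× is cyclic of order 46, the number of elements of order d is φ(d) when d | 46 and 0 otherwise.
23 | 46, and φ(23) = 23 − 1 = 22.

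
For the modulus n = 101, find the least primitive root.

φ(101) = 101 − 1 = 100 = 2^2 · 5^2.
g is a primitive root iff g^(100/q) ≢ 1 (mod 101) for each prime q ∈ {2, 5}.
g = 2: 2^50 ≡ 100; 2^20 ≡ 95 — none is 1, so 2 is a primitive root.
So 2 is the smallest generator of (Z/101Z)^×.

2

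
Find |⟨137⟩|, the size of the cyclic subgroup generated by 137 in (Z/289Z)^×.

17

ord(137) | φ(289) = φ(17^2) = 17·(17−1) = 272 = 2^4 · 17.
Divisors of 272: 1, 2, 4, 8, 16, 17, 34, 68, 136, 272.
Check 137^d mod 289 for each divisor in increasing order:
137^1 ≡ 137 (mod 289)
137^2 ≡ 273 (mod 289)
137^4 ≡ 256 (mod 289)
137^8 ≡ 222 (mod 289)
137^16 ≡ 154 (mod 289)
137^17 ≡ 1 (mod 289) ✓
The smallest such exponent is 17, so the order of 137 is 17.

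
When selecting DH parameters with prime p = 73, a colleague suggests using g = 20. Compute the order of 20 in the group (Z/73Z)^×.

72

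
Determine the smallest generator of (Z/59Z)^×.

φ(59) = 59 − 1 = 58 = 2 · 29.
g is a primitive root iff g^(58/q) ≢ 1 (mod 59) for each prime q ∈ {2, 29}.
g = 2: 2^29 ≡ 58; 2^2 ≡ 4 — none is 1, so 2 is a primitive root.
The smallest primitive root modulo 59 is 2.

2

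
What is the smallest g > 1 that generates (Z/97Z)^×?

φ(97) = 97 − 1 = 96 = 2^5 · 3.
g is a primitive root iff g^(96/q) ≢ 1 (mod 97) for each prime q ∈ {2, 3}.
g = 2: 2^48 ≡ 1 — hits 1, so not a primitive root.
g = 3: 3^48 ≡ 1 — hits 1, so not a primitive root.
g = 4: 4^48 ≡ 1 — hits 1, so not a primitive root.
g = 5: 5^48 ≡ 96; 5^32 ≡ 35 — none is 1, so 5 is a primitive root.
The smallest primitive root modulo 97 is 5.

5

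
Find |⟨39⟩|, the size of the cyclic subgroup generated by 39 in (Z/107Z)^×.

The order of 39 must divide φ(107) = 107 − 1 = 106 = 2 · 53.
Divisors of 106: 1, 2, 53, 106.
Compute 39^d (mod 107) for the divisors d until we hit 1:
39^1 ≡ 39 (mod 107)
39^2 ≡ 23 (mod 107)
39^53 ≡ 1 (mod 107) ✓
Therefore the multiplicative order of 39 modulo 107 is 53.

53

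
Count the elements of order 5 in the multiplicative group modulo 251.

4

φ(251) = 251 − 1 = 250 = 2 · 5^3.
Since (Z/251Z)^× is cyclic of order 250, the number of elements of order d is φ(d) when d | 250 and 0 otherwise.
5 | 250, and φ(5) = 5 − 1 = 4.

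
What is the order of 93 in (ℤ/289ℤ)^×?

136

ord(93) | φ(289) = φ(17^2) = 17·(17−1) = 272 = 2^4 · 17.
Divisors of 272: 1, 2, 4, 8, 16, 17, 34, 68, 136, 272.
Check 93^d mod 289 for each divisor in increasing order:
93^1 ≡ 93 (mod 289)
93^2 ≡ 268 (mod 289)
93^4 ≡ 152 (mod 289)
93^8 ≡ 273 (mod 289)
93^16 ≡ 256 (mod 289)
93^17 ≡ 110 (mod 289)
93^34 ≡ 251 (mod 289)
93^68 ≡ 288 (mod 289)
93^136 ≡ 1 (mod 289) ✓
Hence ord(93) = 136.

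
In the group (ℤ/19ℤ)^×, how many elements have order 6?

2

φ(19) = 19 − 1 = 18 = 2 · 3^2.
In a cyclic group of order 18, there are φ(d) elements of order d for each divisor d of 18, and zero for non-divisors.
6 = 2 · 3 divides 18, and φ(6) = 2.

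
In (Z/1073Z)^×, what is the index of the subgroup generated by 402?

By Lagrange's theorem, ord_1073(402) divides φ(1073) = φ(29·37) = (29−1)·(37−1) = 28·36 = 1008 = 2^4 · 3^2 · 7.
Divisors of 1008: 1, 2, 3, 4, 6, 7, 8, 9, 12, 14, 16, 18, 21, 24, 28, 36, 42, 48, 56, 63, 72, 84, 112, 126, 144, 168, 252, 336, 504, 1008.
Check 402^d mod 1073 for each divisor in increasing order:
402^1 ≡ 402
402^2 ≡ 654
402^3 ≡ 23
402^4 ≡ 662
402^6 ≡ 529
402^7 ≡ 204
402^8 ≡ 460
402^9 ≡ 364
402^12 ≡ 861
402^14 ≡ 842
402^16 ≡ 219
402^18 ≡ 517
402^21 ≡ 88
402^24 ≡ 951
402^28 ≡ 784
402^36 ≡ 112
402^42 ≡ 233
402^48 ≡ 935
402^56 ≡ 900
402^63 ≡ 117
402^72 ≡ 741
402^84 ≡ 639
402^112 ≡ 958
402^126 ≡ 813
402^144 ≡ 778
402^168 ≡ 581
402^252 ≡ 1
So ord_1073(402) = 252, hence |⟨402⟩| = 252.
The index is φ(1073) / ord(402) = 1008 / 252 = 4.

4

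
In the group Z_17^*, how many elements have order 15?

0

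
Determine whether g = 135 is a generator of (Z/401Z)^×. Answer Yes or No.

Yes

φ(401) = 401 − 1 = 400 = 2^4 · 5^2.
An element g generates (Z/401Z)^× iff g^(400/q) ≢ 1 (mod 401) for each prime q ∈ {2, 5}.
135^200 ≡ 400 (mod 401)  [q = 2: ≢ 1 ✓]
135^80 ≡ 72 (mod 401)  [q = 5: ≢ 1 ✓]
All checks pass, so 135 has order 400 and is a primitive root modulo 401.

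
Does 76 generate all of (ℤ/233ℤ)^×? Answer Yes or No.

No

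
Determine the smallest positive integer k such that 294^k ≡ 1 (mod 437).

99

Since 294 ∈ (Z/437Z)^×, its order divides φ(437) = φ(19·23) = (19−1)·(23−1) = 18·22 = 396 = 2^2 · 3^2 · 11.
Divisors of 396: 1, 2, 3, 4, 6, 9, 11, 12, 18, 22, 33, 36, 44, 66, 99, 132, 198, 396.
Evaluate successive powers at the divisors of 396:
294^1 ≡ 294 (mod 437)
294^2 ≡ 347 (mod 437)
294^3 ≡ 197 (mod 437)
294^4 ≡ 234 (mod 437)
294^6 ≡ 353 (mod 437)
294^9 ≡ 58 (mod 437)
294^11 ≡ 24 (mod 437)
294^12 ≡ 64 (mod 437)
294^18 ≡ 305 (mod 437)
294^22 ≡ 139 (mod 437)
294^33 ≡ 277 (mod 437)
294^36 ≡ 381 (mod 437)
294^44 ≡ 93 (mod 437)
294^66 ≡ 254 (mod 437)
294^99 ≡ 1 (mod 437) ✓
The smallest such exponent is 99, so the order of 294 is 99.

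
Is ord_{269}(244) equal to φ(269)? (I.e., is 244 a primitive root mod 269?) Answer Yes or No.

φ(269) = 269 − 1 = 268 = 2^2 · 67.
Test 244^(268/q) mod 269 for each prime factor q of 268:
244^134 ≡ 1 (mod 269)  [q = 2: ≡ 1 ✗]
244^4 ≡ 37 (mod 269)  [q = 67: ≢ 1 ✓]
244^134 ≡ 1 shows ord(244) | 134, strictly less than φ(269); not a primitive root.

No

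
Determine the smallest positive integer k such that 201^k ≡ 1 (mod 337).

By Lagrange's theorem, ord_337(201) divides φ(337) = 337 − 1 = 336 = 2^4 · 3 · 7.
Divisors of 336: 1, 2, 3, 4, 6, 7, 8, 12, 14, 16, 21, 24, 28, 42, 48, 56, 84, 112, 168, 336.
Test each divisor d:
201^1 ≡ 201 (mod 337)
201^2 ≡ 298 (mod 337)
201^3 ≡ 249 (mod 337)
201^4 ≡ 173 (mod 337)
201^6 ≡ 330 (mod 337)
201^7 ≡ 278 (mod 337)
201^8 ≡ 273 (mod 337)
201^12 ≡ 49 (mod 337)
201^14 ≡ 111 (mod 337)
201^16 ≡ 52 (mod 337)
201^21 ≡ 191 (mod 337)
201^24 ≡ 42 (mod 337)
201^28 ≡ 189 (mod 337)
201^42 ≡ 85 (mod 337)
201^48 ≡ 79 (mod 337)
201^56 ≡ 336 (mod 337)
201^84 ≡ 148 (mod 337)
201^112 ≡ 1 (mod 337) ✓
Hence ord(201) = 112.

112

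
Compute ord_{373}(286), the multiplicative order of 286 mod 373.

31

ord(286) | φ(373) = 373 − 1 = 372 = 2^2 · 3 · 31.
Divisors of 372: 1, 2, 3, 4, 6, 12, 31, 62, 93, 124, 186, 372.
Check 286^d mod 373 for each divisor in increasing order:
286^1 ≡ 286
286^2 ≡ 109
286^3 ≡ 215
286^4 ≡ 318
286^6 ≡ 346
286^12 ≡ 356
286^31 ≡ 1
The smallest such exponent is 31, so the order of 286 is 31.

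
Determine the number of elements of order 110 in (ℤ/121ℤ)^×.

φ(121) = φ(11^2) = 11·(11−1) = 110 = 2 · 5 · 11.
(Z/121Z)^× is cyclic (|G| = 110); a cyclic group of order m has exactly φ(d) elements of each order d | m, and none otherwise.
110 = 2 · 5 · 11 divides 110, and φ(110) = 40.

40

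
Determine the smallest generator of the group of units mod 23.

5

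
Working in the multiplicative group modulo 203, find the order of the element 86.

6

By Lagrange's theorem, ord_203(86) divides φ(203) = φ(7·29) = (7−1)·(29−1) = 6·28 = 168 = 2^3 · 3 · 7.
Divisors of 168: 1, 2, 3, 4, 6, 7, 8, 12, 14, 21, 24, 28, 42, 56, 84, 168.
Evaluate successive powers at the divisors of 168:
86^1 ≡ 86 (mod 203)
86^2 ≡ 88 (mod 203)
86^3 ≡ 57 (mod 203)
86^4 ≡ 30 (mod 203)
86^6 ≡ 1 (mod 203) ✓
Hence ord(86) = 6.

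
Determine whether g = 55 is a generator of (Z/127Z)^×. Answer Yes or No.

Yes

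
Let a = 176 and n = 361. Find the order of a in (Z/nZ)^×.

171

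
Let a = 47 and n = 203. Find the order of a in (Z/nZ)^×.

The order of 47 must divide φ(203) = φ(7·29) = (7−1)·(29−1) = 6·28 = 168 = 2^3 · 3 · 7.
Divisors of 168: 1, 2, 3, 4, 6, 7, 8, 12, 14, 21, 24, 28, 42, 56, 84, 168.
Test each divisor d:
47^1 ≡ 47
47^2 ≡ 179
47^3 ≡ 90
47^4 ≡ 170
47^6 ≡ 183
47^7 ≡ 75
47^8 ≡ 74
47^12 ≡ 197
47^14 ≡ 144
47^21 ≡ 41
47^24 ≡ 36
47^28 ≡ 30
47^42 ≡ 57
47^56 ≡ 88
47^84 ≡ 1
So ord_203(47) = 84.

84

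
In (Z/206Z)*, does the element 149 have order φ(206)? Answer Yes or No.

φ(206) = φ(2)·φ(103) = 1·102 = 102 = 2 · 3 · 17.
An element g generates (Z/206Z)^× iff g^(102/q) ≢ 1 (mod 206) for each prime q ∈ {2, 3, 17}.
149^51 ≡ 1 (mod 206)  [q = 2: ≡ 1 ✗]
149^34 ≡ 149 (mod 206)  [q = 3: ≢ 1 ✓]
149^6 ≡ 1 (mod 206)  [q = 17: ≡ 1 ✗]
149^51 ≡ 1 shows ord(149) | 51, strictly less than φ(206); not a primitive root.

No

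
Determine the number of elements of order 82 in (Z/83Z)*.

φ(83) = 83 − 1 = 82 = 2 · 41.
Since (Z/83Z)^× is cyclic of order 82, the number of elements of order d is φ(d) when d | 82 and 0 otherwise.
82 = 2 · 41 divides 82, and φ(82) = 40.

40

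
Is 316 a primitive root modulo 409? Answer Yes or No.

Yes

φ(409) = 409 − 1 = 408 = 2^3 · 3 · 17.
An element g generates (Z/409Z)^× iff g^(408/q) ≢ 1 (mod 409) for each prime q ∈ {2, 3, 17}.
316^204 ≡ 408 (mod 409)  [q = 2: ≢ 1 ✓]
316^136 ≡ 53 (mod 409)  [q = 3: ≢ 1 ✓]
316^24 ≡ 5 (mod 409)  [q = 17: ≢ 1 ✓]
All checks pass, so 316 has order 408 and is a primitive root modulo 409.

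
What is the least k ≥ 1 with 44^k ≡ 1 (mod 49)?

Since 44 ∈ (Z/49Z)^×, its order divides φ(49) = φ(7^2) = 7·(7−1) = 42 = 2 · 3 · 7.
Divisors of 42: 1, 2, 3, 6, 7, 14, 21, 42.
Test each divisor d:
44^1 ≡ 44 (mod 49)
44^2 ≡ 25 (mod 49)
44^3 ≡ 22 (mod 49)
44^6 ≡ 43 (mod 49)
44^7 ≡ 30 (mod 49)
44^14 ≡ 18 (mod 49)
44^21 ≡ 1 (mod 49) ✓
Therefore the multiplicative order of 44 modulo 49 is 21.

21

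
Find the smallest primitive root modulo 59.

2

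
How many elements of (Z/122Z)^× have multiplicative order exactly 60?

16

φ(122) = φ(2)·φ(61) = 1·60 = 60 = 2^2 · 3 · 5.
In a cyclic group of order 60, there are φ(d) elements of order d for each divisor d of 60, and zero for non-divisors.
60 = 2^2 · 3 · 5 divides 60, and φ(60) = 16.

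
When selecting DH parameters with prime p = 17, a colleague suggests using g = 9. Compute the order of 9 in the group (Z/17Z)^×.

Since 9 ∈ (Z/17Z)^×, its order divides φ(17) = 17 − 1 = 16 = 2^4.
Divisors of 16: 1, 2, 4, 8, 16.
Test each divisor d:
9^1 ≡ 9
9^2 ≡ 13
9^4 ≡ 16
9^8 ≡ 1
The smallest such exponent is 8, so the order of 9 is 8.

8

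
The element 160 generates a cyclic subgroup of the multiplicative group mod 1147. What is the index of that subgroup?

ord(160) | φ(1147) = φ(31·37) = (31−1)·(37−1) = 30·36 = 1080 = 2^3 · 3^3 · 5.
Divisors of 1080: 1, 2, 3, 4, 5, 6, 8, 9, 10, 12, 15, 18, 20, 24, 27, 30, 36, 40, 45, 54, 60, 72, 90, 108, 120, 135, 180, 216, 270, 360, 540, 1080.
Check 160^d mod 1147 for each divisor in increasing order:
160^1 ≡ 160
160^2 ≡ 366
160^3 ≡ 63
160^4 ≡ 904
160^5 ≡ 118
160^6 ≡ 528
160^8 ≡ 552
160^9 ≡ 1
Thus |⟨160⟩| = ord(160) = 9.
Index = |(Z/1147Z)^×| / |⟨160⟩| = 1080 / 9 = 120.

120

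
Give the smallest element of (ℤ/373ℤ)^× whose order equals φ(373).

2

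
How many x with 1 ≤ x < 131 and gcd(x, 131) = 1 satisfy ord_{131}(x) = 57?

0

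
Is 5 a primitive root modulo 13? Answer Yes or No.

φ(13) = 13 − 1 = 12 = 2^2 · 3.
An element g generates (Z/13Z)^× iff g^(12/q) ≢ 1 (mod 13) for each prime q ∈ {2, 3}.
5^6 ≡ 12 (mod 13)  [q = 2: ≢ 1 ✓]
5^4 ≡ 1 (mod 13)  [q = 3: ≡ 1 ✗]
The check at q = 3 fails, so 5 generates a proper subgroup.

No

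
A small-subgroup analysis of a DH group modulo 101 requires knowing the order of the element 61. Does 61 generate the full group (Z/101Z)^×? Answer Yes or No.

φ(101) = 101 − 1 = 100 = 2^2 · 5^2.
61 is a primitive root mod 101 iff 61^(φ(101)/q) ≢ 1 for every prime q | φ(101), i.e. q ∈ {2, 5}.
61^50 ≡ 100 (mod 101)  [q = 2: ≢ 1 ✓]
61^20 ≡ 36 (mod 101)  [q = 5: ≢ 1 ✓]
Every test exponent gives a nontrivial residue, hence 61 generates the full group.

Yes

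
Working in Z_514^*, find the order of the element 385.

The order of 385 must divide φ(514) = φ(2)·φ(257) = 1·256 = 256 = 2^8.
Divisors of 256: 1, 2, 4, 8, 16, 32, 64, 128, 256.
Test each divisor d:
385^1 ≡ 385 (mod 514)
385^2 ≡ 193 (mod 514)
385^4 ≡ 241 (mod 514)
385^8 ≡ 513 (mod 514)
385^16 ≡ 1 (mod 514) ✓
Therefore the multiplicative order of 385 modulo 514 is 16.

16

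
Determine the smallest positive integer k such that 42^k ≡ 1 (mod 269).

268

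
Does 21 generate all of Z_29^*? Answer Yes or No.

φ(29) = 29 − 1 = 28 = 2^2 · 7.
An element g generates (Z/29Z)^× iff g^(28/q) ≢ 1 (mod 29) for each prime q ∈ {2, 7}.
21^14 ≡ 28 (mod 29)  [q = 2: ≢ 1 ✓]
21^4 ≡ 7 (mod 29)  [q = 7: ≢ 1 ✓]
None equal 1, so ord_29(21) = 28: 21 is a primitive root.

Yes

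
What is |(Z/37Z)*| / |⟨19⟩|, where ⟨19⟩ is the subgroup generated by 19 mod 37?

1

ord(19) | φ(37) = 37 − 1 = 36 = 2^2 · 3^2.
Divisors of 36: 1, 2, 3, 4, 6, 9, 12, 18, 36.
Evaluate successive powers at the divisors of 36:
19^1 ≡ 19 (mod 37)
19^2 ≡ 28 (mod 37)
19^3 ≡ 14 (mod 37)
19^4 ≡ 7 (mod 37)
19^6 ≡ 11 (mod 37)
19^9 ≡ 6 (mod 37)
19^12 ≡ 10 (mod 37)
19^18 ≡ 36 (mod 37)
19^36 ≡ 1 (mod 37) ✓
Thus |⟨19⟩| = ord(19) = 36.
[(Z/37Z)^× : ⟨19⟩] = 36/36 = 1.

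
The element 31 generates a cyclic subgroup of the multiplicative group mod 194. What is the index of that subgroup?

2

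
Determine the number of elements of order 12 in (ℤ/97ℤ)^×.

4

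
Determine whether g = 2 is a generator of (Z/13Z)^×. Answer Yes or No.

φ(13) = 13 − 1 = 12 = 2^2 · 3.
2 is a primitive root mod 13 iff 2^(φ(13)/q) ≢ 1 for every prime q | φ(13), i.e. q ∈ {2, 3}.
2^6 ≡ 12 (mod 13)  [q = 2: ≢ 1 ✓]
2^4 ≡ 3 (mod 13)  [q = 3: ≢ 1 ✓]
None equal 1, so ord_13(2) = 12: 2 is a primitive root.

Yes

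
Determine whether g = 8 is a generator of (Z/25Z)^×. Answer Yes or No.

Yes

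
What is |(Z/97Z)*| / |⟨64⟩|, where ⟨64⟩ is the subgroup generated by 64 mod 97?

The order of 64 must divide φ(97) = 97 − 1 = 96 = 2^5 · 3.
Divisors of 96: 1, 2, 3, 4, 6, 8, 12, 16, 24, 32, 48, 96.
Evaluate successive powers at the divisors of 96:
64^1 ≡ 64 (mod 97)
64^2 ≡ 22 (mod 97)
64^3 ≡ 50 (mod 97)
64^4 ≡ 96 (mod 97)
64^6 ≡ 75 (mod 97)
64^8 ≡ 1 (mod 97) ✓
The order of 64 is 8, so the subgroup it generates has 8 elements.
[(Z/97Z)^× : ⟨64⟩] = 96/8 = 12.

12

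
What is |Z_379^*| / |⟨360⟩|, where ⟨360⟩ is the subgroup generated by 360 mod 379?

1

The order of 360 must divide φ(379) = 379 − 1 = 378 = 2 · 3^3 · 7.
Divisors of 378: 1, 2, 3, 6, 7, 9, 14, 18, 21, 27, 42, 54, 63, 126, 189, 378.
Compute 360^d (mod 379) for the divisors d until we hit 1:
360^1 ≡ 360 (mod 379)
360^2 ≡ 361 (mod 379)
360^3 ≡ 342 (mod 379)
360^6 ≡ 232 (mod 379)
360^7 ≡ 140 (mod 379)
360^9 ≡ 133 (mod 379)
360^14 ≡ 271 (mod 379)
360^18 ≡ 255 (mod 379)
360^21 ≡ 40 (mod 379)
360^27 ≡ 184 (mod 379)
360^42 ≡ 84 (mod 379)
360^54 ≡ 125 (mod 379)
360^63 ≡ 328 (mod 379)
360^126 ≡ 327 (mod 379)
360^189 ≡ 378 (mod 379)
360^378 ≡ 1 (mod 379) ✓
So ord_379(360) = 378, hence |⟨360⟩| = 378.
The index is φ(379) / ord(360) = 378 / 378 = 1.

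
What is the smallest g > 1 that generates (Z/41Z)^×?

φ(41) = 41 − 1 = 40 = 2^3 · 5.
g is a primitive root iff g^(40/q) ≢ 1 (mod 41) for each prime q ∈ {2, 5}.
g = 2: 2^20 ≡ 1 — hits 1, so not a primitive root.
g = 3: 3^20 ≡ 40; 3^8 ≡ 1 — hits 1, so not a primitive root.
g = 4: 4^20 ≡ 1 — hits 1, so not a primitive root.
g = 5: 5^20 ≡ 1 — hits 1, so not a primitive root.
g = 6: 6^20 ≡ 40; 6^8 ≡ 10 — none is 1, so 6 is a primitive root.
So 6 is the smallest generator of (Z/41Z)^×.

6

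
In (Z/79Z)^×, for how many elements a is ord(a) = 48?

0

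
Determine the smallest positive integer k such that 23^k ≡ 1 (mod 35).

ord(23) | φ(35) = φ(5·7) = (5−1)·(7−1) = 4·6 = 24 = 2^3 · 3.
Divisors of 24: 1, 2, 3, 4, 6, 8, 12, 24.
Check 23^d mod 35 for each divisor in increasing order:
23^1 ≡ 23 (mod 35)
23^2 ≡ 4 (mod 35)
23^3 ≡ 22 (mod 35)
23^4 ≡ 16 (mod 35)
23^6 ≡ 29 (mod 35)
23^8 ≡ 11 (mod 35)
23^12 ≡ 1 (mod 35) ✓
Therefore the multiplicative order of 23 modulo 35 is 12.

12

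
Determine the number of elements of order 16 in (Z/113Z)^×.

8

φ(113) = 113 − 1 = 112 = 2^4 · 7.
In a cyclic group of order 112, there are φ(d) elements of order d for each divisor d of 112, and zero for non-divisors.
16 = 2^4 divides 112, and φ(16) = 8.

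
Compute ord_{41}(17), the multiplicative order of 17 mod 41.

40

ord(17) | φ(41) = 41 − 1 = 40 = 2^3 · 5.
Divisors of 40: 1, 2, 4, 5, 8, 10, 20, 40.
Evaluate successive powers at the divisors of 40:
17^1 ≡ 17 (mod 41)
17^2 ≡ 2 (mod 41)
17^4 ≡ 4 (mod 41)
17^5 ≡ 27 (mod 41)
17^8 ≡ 16 (mod 41)
17^10 ≡ 32 (mod 41)
17^20 ≡ 40 (mod 41)
17^40 ≡ 1 (mod 41) ✓
Therefore the multiplicative order of 17 modulo 41 is 40.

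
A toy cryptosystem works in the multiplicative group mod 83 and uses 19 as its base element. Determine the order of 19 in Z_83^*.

Since 19 ∈ (Z/83Z)^×, its order divides φ(83) = 83 − 1 = 82 = 2 · 41.
Divisors of 82: 1, 2, 41, 82.
Evaluate successive powers at the divisors of 82:
19^1 ≡ 19
19^2 ≡ 29
19^41 ≡ 82
19^82 ≡ 1
The smallest such exponent is 82, so the order of 19 is 82.

82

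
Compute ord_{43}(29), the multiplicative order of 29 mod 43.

42

ord(29) | φ(43) = 43 − 1 = 42 = 2 · 3 · 7.
Divisors of 42: 1, 2, 3, 6, 7, 14, 21, 42.
Test each divisor d:
29^1 ≡ 29 (mod 43)
29^2 ≡ 24 (mod 43)
29^3 ≡ 8 (mod 43)
29^6 ≡ 21 (mod 43)
29^7 ≡ 7 (mod 43)
29^14 ≡ 6 (mod 43)
29^21 ≡ 42 (mod 43)
29^42 ≡ 1 (mod 43) ✓
Hence ord(29) = 42.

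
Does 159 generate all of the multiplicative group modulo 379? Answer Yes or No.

No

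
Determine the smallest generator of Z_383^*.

φ(383) = 383 − 1 = 382 = 2 · 191.
g is a primitive root iff g^(382/q) ≢ 1 (mod 383) for each prime q ∈ {2, 191}.
g = 2: 2^191 ≡ 1 — hits 1, so not a primitive root.
g = 3: 3^191 ≡ 1 — hits 1, so not a primitive root.
g = 4: 4^191 ≡ 1 — hits 1, so not a primitive root.
g = 5: 5^191 ≡ 382; 5^2 ≡ 25 — none is 1, so 5 is a primitive root.
The smallest primitive root modulo 383 is 5.

5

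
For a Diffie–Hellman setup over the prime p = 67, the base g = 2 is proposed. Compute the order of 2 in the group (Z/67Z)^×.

By Lagrange's theorem, ord_67(2) divides φ(67) = 67 − 1 = 66 = 2 · 3 · 11.
Divisors of 66: 1, 2, 3, 6, 11, 22, 33, 66.
Compute 2^d (mod 67) for the divisors d until we hit 1:
2^1 ≡ 2
2^2 ≡ 4
2^3 ≡ 8
2^6 ≡ 64
2^11 ≡ 38
2^22 ≡ 37
2^33 ≡ 66
2^66 ≡ 1
So ord_67(2) = 66.

66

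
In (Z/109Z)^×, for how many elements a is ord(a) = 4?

2

φ(109) = 109 − 1 = 108 = 2^2 · 3^3.
Since (Z/109Z)^× is cyclic of order 108, the number of elements of order d is φ(d) when d | 108 and 0 otherwise.
4 = 2^2 divides 108, and φ(4) = 2.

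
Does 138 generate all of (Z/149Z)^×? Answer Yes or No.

Yes

φ(149) = 149 − 1 = 148 = 2^2 · 37.
Test 138^(148/q) mod 149 for each prime factor q of 148:
138^74 ≡ 148 (mod 149)  [q = 2: ≢ 1 ✓]
138^4 ≡ 39 (mod 149)  [q = 37: ≢ 1 ✓]
All checks pass, so 138 has order 148 and is a primitive root modulo 149.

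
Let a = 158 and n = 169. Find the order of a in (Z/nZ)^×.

156

ord(158) | φ(169) = φ(13^2) = 13·(13−1) = 156 = 2^2 · 3 · 13.
Divisors of 156: 1, 2, 3, 4, 6, 12, 13, 26, 39, 52, 78, 156.
Compute 158^d (mod 169) for the divisors d until we hit 1:
158^1 ≡ 158 (mod 169)
158^2 ≡ 121 (mod 169)
158^3 ≡ 21 (mod 169)
158^4 ≡ 107 (mod 169)
158^6 ≡ 103 (mod 169)
158^12 ≡ 131 (mod 169)
158^13 ≡ 80 (mod 169)
158^26 ≡ 147 (mod 169)
158^39 ≡ 99 (mod 169)
158^52 ≡ 146 (mod 169)
158^78 ≡ 168 (mod 169)
158^156 ≡ 1 (mod 169) ✓
So ord_169(158) = 156.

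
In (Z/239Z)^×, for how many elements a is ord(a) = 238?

φ(239) = 239 − 1 = 238 = 2 · 7 · 17.
(Z/239Z)^× is cyclic (|G| = 238); a cyclic group of order m has exactly φ(d) elements of each order d | m, and none otherwise.
238 = 2 · 7 · 17 divides 238, and φ(238) = 96.

96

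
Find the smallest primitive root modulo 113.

3

φ(113) = 113 − 1 = 112 = 2^4 · 7.
g is a primitive root iff g^(112/q) ≢ 1 (mod 113) for each prime q ∈ {2, 7}.
g = 2: 2^56 ≡ 1 — hits 1, so not a primitive root.
g = 3: 3^56 ≡ 112; 3^16 ≡ 49 — none is 1, so 3 is a primitive root.
Hence the least primitive root of 113 is 3.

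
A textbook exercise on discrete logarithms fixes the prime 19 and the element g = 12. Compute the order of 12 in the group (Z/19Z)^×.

6

ord(12) | φ(19) = 19 − 1 = 18 = 2 · 3^2.
Divisors of 18: 1, 2, 3, 6, 9, 18.
Check 12^d mod 19 for each divisor in increasing order:
12^1 ≡ 12
12^2 ≡ 11
12^3 ≡ 18
12^6 ≡ 1
Hence ord(12) = 6.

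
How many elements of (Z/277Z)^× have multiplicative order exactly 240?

0

φ(277) = 277 − 1 = 276 = 2^2 · 3 · 23.
In a cyclic group of order 276, there are φ(d) elements of order d for each divisor d of 276, and zero for non-divisors.
Here 276 is not a multiple of 240, so there are no elements of order 240.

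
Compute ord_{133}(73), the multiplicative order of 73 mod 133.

18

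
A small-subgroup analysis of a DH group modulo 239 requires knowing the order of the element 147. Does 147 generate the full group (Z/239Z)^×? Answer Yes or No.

No

φ(239) = 239 − 1 = 238 = 2 · 7 · 17.
147 is a primitive root mod 239 iff 147^(φ(239)/q) ≢ 1 for every prime q | φ(239), i.e. q ∈ {2, 7, 17}.
147^119 ≡ 1 (mod 239)  [q = 2: ≡ 1 ✗]
147^34 ≡ 10 (mod 239)  [q = 7: ≢ 1 ✓]
147^14 ≡ 75 (mod 239)  [q = 17: ≢ 1 ✓]
Since 147^119 ≡ 1, the order of 147 divides 119 < 238, so 147 is not a primitive root.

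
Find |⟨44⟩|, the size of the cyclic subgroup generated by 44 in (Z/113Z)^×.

8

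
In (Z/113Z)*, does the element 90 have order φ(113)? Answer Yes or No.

Yes

φ(113) = 113 − 1 = 112 = 2^4 · 7.
An element g generates (Z/113Z)^× iff g^(112/q) ≢ 1 (mod 113) for each prime q ∈ {2, 7}.
90^56 ≡ 112 (mod 113)  [q = 2: ≢ 1 ✓]
90^16 ≡ 30 (mod 113)  [q = 7: ≢ 1 ✓]
Every test exponent gives a nontrivial residue, hence 90 generates the full group.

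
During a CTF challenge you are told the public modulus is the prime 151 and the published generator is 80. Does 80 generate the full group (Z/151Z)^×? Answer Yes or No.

No

φ(151) = 151 − 1 = 150 = 2 · 3 · 5^2.
It suffices to check that the order of 80 is not a proper divisor of 150: compute 80^(150/q) for q ∈ {2, 3, 5}.
80^75 ≡ 1 (mod 151)  [q = 2: ≡ 1 ✗]
80^50 ≡ 118 (mod 151)  [q = 3: ≢ 1 ✓]
80^30 ≡ 8 (mod 151)  [q = 5: ≢ 1 ✓]
The check at q = 2 fails, so 80 generates a proper subgroup.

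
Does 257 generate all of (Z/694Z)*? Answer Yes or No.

Yes

φ(694) = φ(2)·φ(347) = 1·346 = 346 = 2 · 173.
An element g generates (Z/694Z)^× iff g^(346/q) ≢ 1 (mod 694) for each prime q ∈ {2, 173}.
257^173 ≡ 693 (mod 694)  [q = 2: ≢ 1 ✓]
257^2 ≡ 119 (mod 694)  [q = 173: ≢ 1 ✓]
None equal 1, so ord_694(257) = 346: 257 is a primitive root.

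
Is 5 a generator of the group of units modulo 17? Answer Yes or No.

φ(17) = 17 − 1 = 16 = 2^4.
5 is a primitive root mod 17 iff 5^(φ(17)/q) ≢ 1 for every prime q | φ(17), i.e. q ∈ {2}.
5^8 ≡ 16 (mod 17)  [q = 2: ≢ 1 ✓]
All checks pass, so 5 has order 16 and is a primitive root modulo 17.

Yes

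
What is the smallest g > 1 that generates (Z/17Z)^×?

3

φ(17) = 17 − 1 = 16 = 2^4.
Test candidates g = 2, 3, … against the prime factors q ∈ {2} of φ(17): g is a generator iff g^(16/q) ≢ 1 for every such q.
g = 2: 2^8 ≡ 1 — hits 1, so not a primitive root.
g = 3: 3^8 ≡ 16 — none is 1, so 3 is a primitive root.
The smallest primitive root modulo 17 is 3.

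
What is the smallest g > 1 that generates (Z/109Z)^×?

φ(109) = 109 − 1 = 108 = 2^2 · 3^3.
g is a primitive root iff g^(108/q) ≢ 1 (mod 109) for each prime q ∈ {2, 3}.
g = 2: 2^54 ≡ 108; 2^36 ≡ 1 — hits 1, so not a primitive root.
g = 3: 3^54 ≡ 1 — hits 1, so not a primitive root.
g = 4: 4^54 ≡ 1 — hits 1, so not a primitive root.
g = 5: 5^54 ≡ 1 — hits 1, so not a primitive root.
g = 6: 6^54 ≡ 108; 6^36 ≡ 63 — none is 1, so 6 is a primitive root.
Hence the least primitive root of 109 is 6.

6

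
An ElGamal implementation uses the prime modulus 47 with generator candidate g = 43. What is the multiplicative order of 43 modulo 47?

46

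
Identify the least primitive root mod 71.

φ(71) = 71 − 1 = 70 = 2 · 5 · 7.
Test candidates g = 2, 3, … against the prime factors q ∈ {2, 5, 7} of φ(71): g is a generator iff g^(70/q) ≢ 1 for every such q.
g = 2: 2^35 ≡ 1 — hits 1, so not a primitive root.
g = 3: 3^35 ≡ 1 — hits 1, so not a primitive root.
g = 4: 4^35 ≡ 1 — hits 1, so not a primitive root.
g = 5: 5^35 ≡ 1 — hits 1, so not a primitive root.
g = 6: 6^35 ≡ 1 — hits 1, so not a primitive root.
g = 7: 7^35 ≡ 70; 7^14 ≡ 54; 7^10 ≡ 45 — none is 1, so 7 is a primitive root.
Hence the least primitive root of 71 is 7.

7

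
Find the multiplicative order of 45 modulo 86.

14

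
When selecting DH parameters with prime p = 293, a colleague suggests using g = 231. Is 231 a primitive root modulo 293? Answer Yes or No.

Yes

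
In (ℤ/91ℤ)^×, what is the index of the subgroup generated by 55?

Since 55 ∈ (Z/91Z)^×, its order divides φ(91) = φ(7·13) = (7−1)·(13−1) = 6·12 = 72 = 2^3 · 3^2.
Divisors of 72: 1, 2, 3, 4, 6, 8, 9, 12, 18, 24, 36, 72.
Check 55^d mod 91 for each divisor in increasing order:
55^1 ≡ 55
55^2 ≡ 22
55^3 ≡ 27
55^4 ≡ 29
55^6 ≡ 1
The order of 55 is 6, so the subgroup it generates has 6 elements.
The index is φ(91) / ord(55) = 72 / 6 = 12.

12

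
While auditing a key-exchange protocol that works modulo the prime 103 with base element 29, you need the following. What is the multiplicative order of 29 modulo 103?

51

ord(29) | φ(103) = 103 − 1 = 102 = 2 · 3 · 17.
Divisors of 102: 1, 2, 3, 6, 17, 34, 51, 102.
Check 29^d mod 103 for each divisor in increasing order:
29^1 ≡ 29 (mod 103)
29^2 ≡ 17 (mod 103)
29^3 ≡ 81 (mod 103)
29^6 ≡ 72 (mod 103)
29^17 ≡ 56 (mod 103)
29^34 ≡ 46 (mod 103)
29^51 ≡ 1 (mod 103) ✓
So ord_103(29) = 51.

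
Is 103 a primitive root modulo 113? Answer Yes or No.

φ(113) = 113 − 1 = 112 = 2^4 · 7.
It suffices to check that the order of 103 is not a proper divisor of 112: compute 103^(112/q) for q ∈ {2, 7}.
103^56 ≡ 112 (mod 113)  [q = 2: ≢ 1 ✓]
103^16 ≡ 106 (mod 113)  [q = 7: ≢ 1 ✓]
All checks pass, so 103 has order 112 and is a primitive root modulo 113.

Yes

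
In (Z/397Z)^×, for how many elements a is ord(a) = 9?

6

φ(397) = 397 − 1 = 396 = 2^2 · 3^2 · 11.
In a cyclic group of order 396, there are φ(d) elements of order d for each divisor d of 396, and zero for non-divisors.
9 = 3^2 divides 396, and φ(9) = 6.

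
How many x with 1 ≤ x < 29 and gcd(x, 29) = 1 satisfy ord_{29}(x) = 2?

φ(29) = 29 − 1 = 28 = 2^2 · 7.
In a cyclic group of order 28, there are φ(d) elements of order d for each divisor d of 28, and zero for non-divisors.
2 | 28, and φ(2) = 2 − 1 = 1.

1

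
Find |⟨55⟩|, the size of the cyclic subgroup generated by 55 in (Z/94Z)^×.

23

ord(55) | φ(94) = φ(2)·φ(47) = 1·46 = 46 = 2 · 23.
Divisors of 46: 1, 2, 23, 46.
Check 55^d mod 94 for each divisor in increasing order:
55^1 ≡ 55 (mod 94)
55^2 ≡ 17 (mod 94)
55^23 ≡ 1 (mod 94) ✓
Hence ord(55) = 23.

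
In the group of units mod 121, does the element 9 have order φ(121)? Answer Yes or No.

φ(121) = φ(11^2) = 11·(11−1) = 110 = 2 · 5 · 11.
An element g generates (Z/121Z)^× iff g^(110/q) ≢ 1 (mod 121) for each prime q ∈ {2, 5, 11}.
9^55 ≡ 1 (mod 121)  [q = 2: ≡ 1 ✗]
9^22 ≡ 81 (mod 121)  [q = 5: ≢ 1 ✓]
9^10 ≡ 1 (mod 121)  [q = 11: ≡ 1 ✗]
Since 9^55 ≡ 1, the order of 9 divides 55 < 110, so 9 is not a primitive root.

No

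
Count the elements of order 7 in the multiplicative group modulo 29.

6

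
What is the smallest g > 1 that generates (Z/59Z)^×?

2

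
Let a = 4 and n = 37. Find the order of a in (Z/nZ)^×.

18

By Lagrange's theorem, ord_37(4) divides φ(37) = 37 − 1 = 36 = 2^2 · 3^2.
Divisors of 36: 1, 2, 3, 4, 6, 9, 12, 18, 36.
Compute 4^d (mod 37) for the divisors d until we hit 1:
4^1 ≡ 4 (mod 37)
4^2 ≡ 16 (mod 37)
4^3 ≡ 27 (mod 37)
4^4 ≡ 34 (mod 37)
4^6 ≡ 26 (mod 37)
4^9 ≡ 36 (mod 37)
4^12 ≡ 10 (mod 37)
4^18 ≡ 1 (mod 37) ✓
So ord_37(4) = 18.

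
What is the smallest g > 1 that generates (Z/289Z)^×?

φ(289) = φ(17^2) = 17·(17−1) = 272 = 2^4 · 17.
g is a primitive root iff g^(272/q) ≢ 1 (mod 289) for each prime q ∈ {2, 17}.
g = 2: 2^136 ≡ 1 — hits 1, so not a primitive root.
g = 3: 3^136 ≡ 288; 3^16 ≡ 171 — none is 1, so 3 is a primitive root.
So 3 is the smallest generator of (Z/289Z)^×.

3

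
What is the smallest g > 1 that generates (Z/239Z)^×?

7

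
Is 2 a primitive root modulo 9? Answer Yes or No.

φ(9) = φ(3^2) = 3·(3−1) = 6 = 2 · 3.
It suffices to check that the order of 2 is not a proper divisor of 6: compute 2^(6/q) for q ∈ {2, 3}.
2^3 ≡ 8 (mod 9)  [q = 2: ≢ 1 ✓]
2^2 ≡ 4 (mod 9)  [q = 3: ≢ 1 ✓]
None equal 1, so ord_9(2) = 6: 2 is a primitive root.

Yes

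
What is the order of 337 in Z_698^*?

174

Since 337 ∈ (Z/698Z)^×, its order divides φ(698) = φ(2)·φ(349) = 1·348 = 348 = 2^2 · 3 · 29.
Divisors of 348: 1, 2, 3, 4, 6, 12, 29, 58, 87, 116, 174, 348.
Check 337^d mod 698 for each divisor in increasing order:
337^1 ≡ 337
337^2 ≡ 493
337^3 ≡ 17
337^4 ≡ 145
337^6 ≡ 289
337^12 ≡ 459
337^29 ≡ 123
337^58 ≡ 471
337^87 ≡ 697
337^116 ≡ 575
337^174 ≡ 1
The smallest such exponent is 174, so the order of 337 is 174.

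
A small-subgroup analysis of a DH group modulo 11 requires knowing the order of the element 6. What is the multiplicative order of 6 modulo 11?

10

The order of 6 must divide φ(11) = 11 − 1 = 10 = 2 · 5.
Divisors of 10: 1, 2, 5, 10.
Check 6^d mod 11 for each divisor in increasing order:
6^1 ≡ 6 (mod 11)
6^2 ≡ 3 (mod 11)
6^5 ≡ 10 (mod 11)
6^10 ≡ 1 (mod 11) ✓
The smallest such exponent is 10, so the order of 6 is 10.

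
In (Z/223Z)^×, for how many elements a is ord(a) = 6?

2

φ(223) = 223 − 1 = 222 = 2 · 3 · 37.
In a cyclic group of order 222, there are φ(d) elements of order d for each divisor d of 222, and zero for non-divisors.
6 = 2 · 3 divides 222, and φ(6) = 2.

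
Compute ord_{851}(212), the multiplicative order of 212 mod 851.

66

By Lagrange's theorem, ord_851(212) divides φ(851) = φ(23·37) = (23−1)·(37−1) = 22·36 = 792 = 2^3 · 3^2 · 11.
Divisors of 792: 1, 2, 3, 4, 6, 8, 9, 11, 12, 18, 22, 24, 33, 36, 44, 66, 72, 88, 99, 132, 198, 264, 396, 792.
Test each divisor d:
212^1 ≡ 212 (mod 851)
212^2 ≡ 692 (mod 851)
212^3 ≡ 332 (mod 851)
212^4 ≡ 602 (mod 851)
212^6 ≡ 445 (mod 851)
212^8 ≡ 729 (mod 851)
212^9 ≡ 517 (mod 851)
212^11 ≡ 344 (mod 851)
212^12 ≡ 593 (mod 851)
212^18 ≡ 75 (mod 851)
212^22 ≡ 47 (mod 851)
212^24 ≡ 186 (mod 851)
212^33 ≡ 850 (mod 851)
212^36 ≡ 519 (mod 851)
212^44 ≡ 507 (mod 851)
212^66 ≡ 1 (mod 851) ✓
So ord_851(212) = 66.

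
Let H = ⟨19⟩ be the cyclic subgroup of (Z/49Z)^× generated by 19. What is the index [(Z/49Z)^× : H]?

Since 19 ∈ (Z/49Z)^×, its order divides φ(49) = φ(7^2) = 7·(7−1) = 42 = 2 · 3 · 7.
Divisors of 42: 1, 2, 3, 6, 7, 14, 21, 42.
Test each divisor d:
19^1 ≡ 19 (mod 49)
19^2 ≡ 18 (mod 49)
19^3 ≡ 48 (mod 49)
19^6 ≡ 1 (mod 49) ✓
The order of 19 is 6, so the subgroup it generates has 6 elements.
[(Z/49Z)^× : ⟨19⟩] = 42/6 = 7.

7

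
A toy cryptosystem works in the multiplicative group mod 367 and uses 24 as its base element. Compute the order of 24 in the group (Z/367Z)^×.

122

The order of 24 must divide φ(367) = 367 − 1 = 366 = 2 · 3 · 61.
Divisors of 366: 1, 2, 3, 6, 61, 122, 183, 366.
Test each divisor d:
24^1 ≡ 24 (mod 367)
24^2 ≡ 209 (mod 367)
24^3 ≡ 245 (mod 367)
24^6 ≡ 204 (mod 367)
24^61 ≡ 366 (mod 367)
24^122 ≡ 1 (mod 367) ✓
Therefore the multiplicative order of 24 modulo 367 is 122.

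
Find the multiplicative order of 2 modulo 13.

The order of 2 must divide φ(13) = 13 − 1 = 12 = 2^2 · 3.
Divisors of 12: 1, 2, 3, 4, 6, 12.
Check 2^d mod 13 for each divisor in increasing order:
2^1 ≡ 2 (mod 13)
2^2 ≡ 4 (mod 13)
2^3 ≡ 8 (mod 13)
2^4 ≡ 3 (mod 13)
2^6 ≡ 12 (mod 13)
2^12 ≡ 1 (mod 13) ✓
Hence ord(2) = 12.

12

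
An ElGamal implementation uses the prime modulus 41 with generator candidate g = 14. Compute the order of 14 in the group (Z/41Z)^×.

Since 14 ∈ (Z/41Z)^×, its order divides φ(41) = 41 − 1 = 40 = 2^3 · 5.
Divisors of 40: 1, 2, 4, 5, 8, 10, 20, 40.
Check 14^d mod 41 for each divisor in increasing order:
14^1 ≡ 14 (mod 41)
14^2 ≡ 32 (mod 41)
14^4 ≡ 40 (mod 41)
14^5 ≡ 27 (mod 41)
14^8 ≡ 1 (mod 41) ✓
So ord_41(14) = 8.

8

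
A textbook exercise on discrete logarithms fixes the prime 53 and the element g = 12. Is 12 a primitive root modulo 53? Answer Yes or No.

Yes

φ(53) = 53 − 1 = 52 = 2^2 · 13.
It suffices to check that the order of 12 is not a proper divisor of 52: compute 12^(52/q) for q ∈ {2, 13}.
12^26 ≡ 52 (mod 53)  [q = 2: ≢ 1 ✓]
12^4 ≡ 13 (mod 53)  [q = 13: ≢ 1 ✓]
None equal 1, so ord_53(12) = 52: 12 is a primitive root.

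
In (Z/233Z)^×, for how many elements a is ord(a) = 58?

28

φ(233) = 233 − 1 = 232 = 2^3 · 29.
(Z/233Z)^× is cyclic (|G| = 232); a cyclic group of order m has exactly φ(d) elements of each order d | m, and none otherwise.
58 = 2 · 29 divides 232, and φ(58) = 28.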